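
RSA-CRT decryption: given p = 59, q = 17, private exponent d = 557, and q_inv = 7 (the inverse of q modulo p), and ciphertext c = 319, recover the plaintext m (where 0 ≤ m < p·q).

d_p = d mod (p−1) = 557 mod 58 = 35; d_q = d mod (q−1) = 13.
m₁ = c^(d_p) mod p: c ≡ 24 (mod 59), and 24^35 mod 59 = 30.
m₂ = c^(d_q) mod q: c ≡ 13 (mod 17), and 13^13 mod 17 = 13.
h = q_inv·(m₁ − m₂) mod p = 7·(30 − 13) mod 59 = 1.
m = m₂ + h·q = 13 + 1·17 = 30.

30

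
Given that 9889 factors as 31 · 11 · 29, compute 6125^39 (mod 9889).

8651

Mod 31: 6125 ≡ 18; by Fermat, exponent reduces to 39 mod 30 = 9; 18^9 ≡ 2 (mod 31).
Mod 11: 6125 ≡ 9; by Fermat, exponent reduces to 39 mod 10 = 9; 9^9 ≡ 5 (mod 11).
Mod 29: 6125 ≡ 6; by Fermat, exponent reduces to 39 mod 28 = 11; 6^11 ≡ 9 (mod 29).
Combine by CRT: x ≡ 2 (mod 31), x ≡ 5 (mod 11), x ≡ 9 (mod 29) ⇒ x ≡ 8651 (mod 9889).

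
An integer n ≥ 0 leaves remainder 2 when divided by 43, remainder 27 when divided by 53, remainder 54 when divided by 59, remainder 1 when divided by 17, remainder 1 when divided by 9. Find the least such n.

823753

The moduli are pairwise coprime; M = 43·53·59·17·9 = 20572533.
M/43 = 478431; 478431 ≡ 13 (mod 43); 13·10 ≡ 1, so inverse 10.
M/53 = 388161; 388161 ≡ 42 (mod 53); 42·24 ≡ 1, so inverse 24.
M/59 = 348687; 348687 ≡ 56 (mod 59); 56·39 ≡ 1, so inverse 39.
M/17 = 1210149; 1210149 ≡ 4 (mod 17); 4·13 ≡ 1, so inverse 13.
M/9 = 2285837; 2285837 ≡ 8 (mod 9); 8·8 ≡ 1, so inverse 8.
n ≡ 2·478431·10 + 27·388161·24 + 54·348687·39 + 1·1210149·13 + 1·2285837·8 = 1029450403.
1029450403 mod 20572533 = 823753.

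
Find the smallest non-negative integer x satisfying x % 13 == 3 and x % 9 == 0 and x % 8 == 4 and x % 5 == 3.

Combine the congruences pairwise.
From x ≡ 3 (mod 13) write x = 3 + 13t. Substituting into x ≡ 0 (mod 9) gives 13t ≡ 6 (mod 9), and since 4⁻¹ ≡ 7 (mod 9), t ≡ 6. Hence x ≡ 3 + 13·6 = 81 (mod 117).
From x ≡ 81 (mod 117) write x = 81 + 117t. Substituting into x ≡ 4 (mod 8) gives 117t ≡ 3 (mod 8), and since 5⁻¹ ≡ 5 (mod 8), t ≡ 7. Hence x ≡ 81 + 117·7 = 900 (mod 936).
From x ≡ 900 (mod 936) write x = 900 + 936t. Substituting into x ≡ 3 (mod 5) gives 936t ≡ 3 (mod 5), and since 1⁻¹ ≡ 1 (mod 5), t ≡ 3. Hence x ≡ 900 + 936·3 = 3708 (mod 4680).

3708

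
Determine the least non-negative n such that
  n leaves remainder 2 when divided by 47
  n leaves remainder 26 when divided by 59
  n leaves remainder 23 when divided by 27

44276

The moduli are pairwise coprime; M = 47·59·27 = 74871.
M/47 = 1593; 1593 ≡ 42 (mod 47); 42·28 ≡ 1, so inverse 28.
M/59 = 1269; 1269 ≡ 30 (mod 59); 30·2 ≡ 1, so inverse 2.
M/27 = 2773; 2773 ≡ 19 (mod 27); 19·10 ≡ 1, so inverse 10.
n ≡ 2·1593·28 + 26·1269·2 + 23·2773·10 = 792986.
792986 mod 74871 = 44276.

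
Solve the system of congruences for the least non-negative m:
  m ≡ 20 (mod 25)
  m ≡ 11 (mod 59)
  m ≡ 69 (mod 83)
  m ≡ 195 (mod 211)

The moduli are pairwise coprime; N = 25·59·83·211 = 25831675.
N/25 = 1033267; 1033267 ≡ 17 (mod 25); 17·3 ≡ 1, so inverse 3.
N/59 = 437825; 437825 ≡ 45 (mod 59); 45·21 ≡ 1, so inverse 21.
N/83 = 311225; 311225 ≡ 58 (mod 83); 58·73 ≡ 1, so inverse 73.
N/211 = 122425; 122425 ≡ 45 (mod 211); 45·136 ≡ 1, so inverse 136.
m ≡ 20·1033267·3 + 11·437825·21 + 69·311225·73 + 195·122425·136 = 4977484920.
4977484920 mod 25831675 = 17803320.

17803320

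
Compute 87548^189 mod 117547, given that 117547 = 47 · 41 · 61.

111021

Mod 47: 87548 ≡ 34; by Fermat, exponent reduces to 189 mod 46 = 5; 34^5 ≡ 7 (mod 47).
Mod 41: 87548 ≡ 13; by Fermat, exponent reduces to 189 mod 40 = 29; 13^29 ≡ 34 (mod 41).
Mod 61: 87548 ≡ 13; by Fermat, exponent reduces to 189 mod 60 = 9; 13^9 ≡ 1 (mod 61).
Combine by CRT: x ≡ 7 (mod 47), x ≡ 34 (mod 41), x ≡ 1 (mod 61) ⇒ x ≡ 111021 (mod 117547).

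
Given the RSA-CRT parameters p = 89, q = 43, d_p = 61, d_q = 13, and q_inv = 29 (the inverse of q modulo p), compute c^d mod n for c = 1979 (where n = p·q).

2452

m₁ = c^(d_p) mod p: c ≡ 21 (mod 89), and 21^61 mod 89 = 49.
m₂ = c^(d_q) mod q: c ≡ 1 (mod 43), and 1^13 mod 43 = 1.
h = q_inv·(m₁ − m₂) mod p = 29·(49 − 1) mod 89 = 57.
m = m₂ + h·q = 1 + 57·43 = 2452.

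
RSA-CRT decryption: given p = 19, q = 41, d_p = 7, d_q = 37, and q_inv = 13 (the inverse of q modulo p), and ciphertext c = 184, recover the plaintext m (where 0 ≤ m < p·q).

m₁ = c^(d_p) mod p: c ≡ 13 (mod 19), and 13^7 mod 19 = 10.
m₂ = c^(d_q) mod q: c ≡ 20 (mod 41), and 20^37 mod 41 = 33.
h = q_inv·(m₁ − m₂) mod p = 13·(10 − 33) mod 19 = 5.
m = m₂ + h·q = 33 + 5·41 = 238.

238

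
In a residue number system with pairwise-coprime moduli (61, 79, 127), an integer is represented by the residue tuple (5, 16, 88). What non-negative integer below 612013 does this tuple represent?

606894

From x ≡ 5 (mod 61) write x = 5 + 61t. Substituting into x ≡ 16 (mod 79) gives 61t ≡ 11 (mod 79), and since 61⁻¹ ≡ 57 (mod 79), t ≡ 74. Hence x ≡ 5 + 61·74 = 4519 (mod 4819).
From x ≡ 4519 (mod 4819) write x = 4519 + 4819t. Substituting into x ≡ 88 (mod 127) gives 4819t ≡ 14 (mod 127), and since 120⁻¹ ≡ 18 (mod 127), t ≡ 125. Hence x ≡ 4519 + 4819·125 = 606894 (mod 612013).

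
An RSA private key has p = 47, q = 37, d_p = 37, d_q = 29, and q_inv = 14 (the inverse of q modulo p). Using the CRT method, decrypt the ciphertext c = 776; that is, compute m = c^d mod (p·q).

1405

m₁ = c^(d_p) mod p: c ≡ 24 (mod 47), and 24^37 mod 47 = 42.
m₂ = c^(d_q) mod q: c ≡ 36 (mod 37), and 36^29 mod 37 = 36.
h = q_inv·(m₁ − m₂) mod p = 14·(42 − 36) mod 47 = 37.
m = m₂ + h·q = 36 + 37·37 = 1405.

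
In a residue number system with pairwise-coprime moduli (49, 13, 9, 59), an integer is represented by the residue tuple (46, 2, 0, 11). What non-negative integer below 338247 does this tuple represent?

108630

From x ≡ 46 (mod 49) write x = 46 + 49t. Substituting into x ≡ 2 (mod 13) gives 49t ≡ 8 (mod 13), and since 10⁻¹ ≡ 4 (mod 13), t ≡ 6. Hence x ≡ 46 + 49·6 = 340 (mod 637).
From x ≡ 340 (mod 637) write x = 340 + 637t. Substituting into x ≡ 0 (mod 9) gives 637t ≡ 2 (mod 9), and since 7⁻¹ ≡ 4 (mod 9), t ≡ 8. Hence x ≡ 340 + 637·8 = 5436 (mod 5733).
From x ≡ 5436 (mod 5733) write x = 5436 + 5733t. Substituting into x ≡ 11 (mod 59) gives 5733t ≡ 3 (mod 59), and since 10⁻¹ ≡ 6 (mod 59), t ≡ 18. Hence x ≡ 5436 + 5733·18 = 108630 (mod 338247).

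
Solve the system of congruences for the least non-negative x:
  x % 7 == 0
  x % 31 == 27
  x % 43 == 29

6909

The moduli are pairwise coprime; N = 7·31·43 = 9331.
N/7 = 1333; 1333 ≡ 3 (mod 7); 3·5 ≡ 1, so inverse 5.
N/31 = 301; 301 ≡ 22 (mod 31); 22·24 ≡ 1, so inverse 24.
N/43 = 217; 217 ≡ 2 (mod 43); 2·22 ≡ 1, so inverse 22.
x ≡ 0·1333·5 + 27·301·24 + 29·217·22 = 333494.
333494 mod 9331 = 6909.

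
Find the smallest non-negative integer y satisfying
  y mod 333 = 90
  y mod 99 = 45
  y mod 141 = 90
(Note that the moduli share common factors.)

Combine the congruences pairwise.
gcd(333, 99) = 9 and 9 | (45 − 90), so the pair is consistent; merging gives y ≡ 2421 (mod 3663), where 3663 = lcm(333, 99).
gcd(3663, 141) = 3 and 3 | (90 − 2421), so the pair is consistent; merging gives y ≡ 93996 (mod 172161), where 172161 = lcm(3663, 141).
The solution is unique modulo lcm(333, 99, 141) = 172161.

93996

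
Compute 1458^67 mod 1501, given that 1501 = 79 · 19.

Mod 79: 1458 ≡ 36; 36^67 ≡ 25 (mod 79).
Mod 19: 1458 ≡ 14; by Fermat, exponent reduces to 67 mod 18 = 13; 14^13 ≡ 2 (mod 19).
Combine by CRT: x ≡ 25 (mod 79), x ≡ 2 (mod 19) ⇒ x ≡ 420 (mod 1501).

420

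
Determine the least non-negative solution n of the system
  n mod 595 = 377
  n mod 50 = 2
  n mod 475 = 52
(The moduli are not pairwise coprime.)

15252

Combine the congruences pairwise.
gcd(595, 50) = 5 and 5 | (2 − 377), so the pair is consistent; merging gives n ≡ 3352 (mod 5950), where 5950 = lcm(595, 50).
gcd(5950, 475) = 25 and 25 | (52 − 3352), so the pair is consistent; merging gives n ≡ 15252 (mod 113050), where 113050 = lcm(5950, 475).
The solution is unique modulo lcm(595, 50, 475) = 113050.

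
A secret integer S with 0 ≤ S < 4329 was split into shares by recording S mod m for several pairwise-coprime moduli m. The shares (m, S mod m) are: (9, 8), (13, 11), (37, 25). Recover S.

The moduli are pairwise coprime; N = 9·13·37 = 4329.
N/9 = 481; 481 ≡ 4 (mod 9); 4·7 ≡ 1, so inverse 7.
N/13 = 333; 333 ≡ 8 (mod 13); 8·5 ≡ 1, so inverse 5.
N/37 = 117; 117 ≡ 6 (mod 37); 6·31 ≡ 1, so inverse 31.
S ≡ 8·481·7 + 11·333·5 + 25·117·31 = 135926.
135926 mod 4329 = 1727.

1727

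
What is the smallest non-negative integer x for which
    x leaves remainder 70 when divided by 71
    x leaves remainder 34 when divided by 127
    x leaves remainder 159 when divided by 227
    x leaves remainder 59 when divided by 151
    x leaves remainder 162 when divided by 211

16978861047

From x ≡ 70 (mod 71) write x = 70 + 71t. Substituting into x ≡ 34 (mod 127) gives 71t ≡ 91 (mod 127), and since 71⁻¹ ≡ 34 (mod 127), t ≡ 46. Hence x ≡ 70 + 71·46 = 3336 (mod 9017).
From x ≡ 3336 (mod 9017) write x = 3336 + 9017t. Substituting into x ≡ 159 (mod 227) gives 9017t ≡ 1 (mod 227), and since 164⁻¹ ≡ 18 (mod 227), t ≡ 18. Hence x ≡ 3336 + 9017·18 = 165642 (mod 2046859).
From x ≡ 165642 (mod 2046859) write x = 165642 + 2046859t. Substituting into x ≡ 59 (mod 151) gives 2046859t ≡ 64 (mod 151), and since 54⁻¹ ≡ 14 (mod 151), t ≡ 141. Hence x ≡ 165642 + 2046859·141 = 288772761 (mod 309075709).
From x ≡ 288772761 (mod 309075709) write x = 288772761 + 309075709t. Substituting into x ≡ 162 (mod 211) gives 309075709t ≡ 102 (mod 211), and since 166⁻¹ ≡ 75 (mod 211), t ≡ 54. Hence x ≡ 288772761 + 309075709·54 = 16978861047 (mod 65214974599).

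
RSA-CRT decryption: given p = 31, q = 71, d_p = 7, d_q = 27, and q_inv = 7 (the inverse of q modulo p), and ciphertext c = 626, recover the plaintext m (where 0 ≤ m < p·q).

1432

m₁ = c^(d_p) mod p: c ≡ 6 (mod 31), and 6^7 mod 31 = 6.
m₂ = c^(d_q) mod q: c ≡ 58 (mod 71), and 58^27 mod 71 = 12.
h = q_inv·(m₁ − m₂) mod p = 7·(6 − 12) mod 31 = 20.
m = m₂ + h·q = 12 + 20·71 = 1432.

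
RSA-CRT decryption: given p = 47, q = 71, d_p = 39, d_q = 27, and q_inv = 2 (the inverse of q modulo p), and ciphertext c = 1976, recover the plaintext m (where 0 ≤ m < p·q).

m₁ = c^(d_p) mod p: c ≡ 2 (mod 47), and 2^39 mod 47 = 18.
m₂ = c^(d_q) mod q: c ≡ 59 (mod 71), and 59^27 mod 71 = 31.
h = q_inv·(m₁ − m₂) mod p = 2·(18 − 31) mod 47 = 21.
m = m₂ + h·q = 31 + 21·71 = 1522.

1522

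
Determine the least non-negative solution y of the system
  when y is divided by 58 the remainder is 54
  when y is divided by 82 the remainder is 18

1330

gcd(58, 82) = 2 and 2 | (18 − 54), so the pair is consistent; merging gives y ≡ 1330 (mod 2378), where 2378 = lcm(58, 82).
The solution is unique modulo lcm(58, 82) = 2378.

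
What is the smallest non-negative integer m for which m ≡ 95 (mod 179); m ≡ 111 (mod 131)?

From m ≡ 95 (mod 179) write m = 95 + 179t. Substituting into m ≡ 111 (mod 131) gives 179t ≡ 16 (mod 131), and since 48⁻¹ ≡ 101 (mod 131), t ≡ 44. Hence m ≡ 95 + 179·44 = 7971 (mod 23449).

7971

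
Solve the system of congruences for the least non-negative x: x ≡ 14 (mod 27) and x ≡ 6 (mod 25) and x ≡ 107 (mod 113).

30956

The moduli are pairwise coprime; N = 27·25·113 = 76275.
N/27 = 2825; 2825 ≡ 17 (mod 27); 17·8 ≡ 1, so inverse 8.
N/25 = 3051; 3051 ≡ 1 (mod 25), inverse 1.
N/113 = 675; 675 ≡ 110 (mod 113); 110·75 ≡ 1, so inverse 75.
x ≡ 14·2825·8 + 6·3051·1 + 107·675·75 = 5751581.
5751581 mod 76275 = 30956.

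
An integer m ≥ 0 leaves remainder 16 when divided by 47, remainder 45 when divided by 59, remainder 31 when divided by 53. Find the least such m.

The moduli are pairwise coprime; N = 47·59·53 = 146969.
N/47 = 3127; 3127 ≡ 25 (mod 47); 25·32 ≡ 1, so inverse 32.
N/59 = 2491; 2491 ≡ 13 (mod 59); 13·50 ≡ 1, so inverse 50.
N/53 = 2773; 2773 ≡ 17 (mod 53); 17·25 ≡ 1, so inverse 25.
m ≡ 16·3127·32 + 45·2491·50 + 31·2773·25 = 9354849.
9354849 mod 146969 = 95802.

95802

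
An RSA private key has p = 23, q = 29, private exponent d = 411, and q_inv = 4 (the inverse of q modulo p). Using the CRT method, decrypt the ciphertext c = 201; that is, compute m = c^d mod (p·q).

d_p = d mod (p−1) = 411 mod 22 = 15; d_q = d mod (q−1) = 19.
m₁ = c^(d_p) mod p: c ≡ 17 (mod 23), and 17^15 mod 23 = 15.
m₂ = c^(d_q) mod q: c ≡ 27 (mod 29), and 27^19 mod 29 = 3.
h = q_inv·(m₁ − m₂) mod p = 4·(15 − 3) mod 23 = 2.
m = m₂ + h·q = 3 + 2·29 = 61.

61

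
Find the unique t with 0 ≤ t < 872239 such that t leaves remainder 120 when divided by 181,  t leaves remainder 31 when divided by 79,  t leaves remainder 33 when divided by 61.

687015

The moduli are pairwise coprime; N = 181·79·61 = 872239.
N/181 = 4819; 4819 ≡ 113 (mod 181); 113·173 ≡ 1, so inverse 173.
N/79 = 11041; 11041 ≡ 60 (mod 79); 60·54 ≡ 1, so inverse 54.
N/61 = 14299; 14299 ≡ 25 (mod 61); 25·22 ≡ 1, so inverse 22.
t ≡ 120·4819·173 + 31·11041·54 + 33·14299·22 = 128906148.
128906148 mod 872239 = 687015.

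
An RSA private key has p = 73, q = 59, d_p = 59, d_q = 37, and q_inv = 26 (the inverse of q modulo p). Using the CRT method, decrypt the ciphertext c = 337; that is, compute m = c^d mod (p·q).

1064

m₁ = c^(d_p) mod p: c ≡ 45 (mod 73), and 45^59 mod 73 = 42.
m₂ = c^(d_q) mod q: c ≡ 42 (mod 59), and 42^37 mod 59 = 2.
h = q_inv·(m₁ − m₂) mod p = 26·(42 − 2) mod 73 = 18.
m = m₂ + h·q = 2 + 18·59 = 1064.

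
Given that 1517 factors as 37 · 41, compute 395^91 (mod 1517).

1283

Mod 37: 395 ≡ 25; by Fermat, exponent reduces to 91 mod 36 = 19; 25^19 ≡ 25 (mod 37).
Mod 41: 395 ≡ 26; by Fermat, exponent reduces to 91 mod 40 = 11; 26^11 ≡ 12 (mod 41).
Combine by CRT: x ≡ 25 (mod 37), x ≡ 12 (mod 41) ⇒ x ≡ 1283 (mod 1517).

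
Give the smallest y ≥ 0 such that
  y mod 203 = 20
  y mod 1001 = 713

Combine the congruences pairwise.
gcd(203, 1001) = 7 and 7 | (713 − 20), so the pair is consistent; merging gives y ≡ 6719 (mod 29029), where 29029 = lcm(203, 1001).
The solution is unique modulo lcm(203, 1001) = 29029.

6719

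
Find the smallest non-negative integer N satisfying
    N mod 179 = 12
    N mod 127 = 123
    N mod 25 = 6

Combine the congruences pairwise.
From N ≡ 12 (mod 179) write N = 12 + 179t. Substituting into N ≡ 123 (mod 127) gives 179t ≡ 111 (mod 127), and since 52⁻¹ ≡ 22 (mod 127), t ≡ 29. Hence N ≡ 12 + 179·29 = 5203 (mod 22733).
From N ≡ 5203 (mod 22733) write N = 5203 + 22733t. Substituting into N ≡ 6 (mod 25) gives 22733t ≡ 3 (mod 25), and since 8⁻¹ ≡ 22 (mod 25), t ≡ 16. Hence N ≡ 5203 + 22733·16 = 368931 (mod 568325).

368931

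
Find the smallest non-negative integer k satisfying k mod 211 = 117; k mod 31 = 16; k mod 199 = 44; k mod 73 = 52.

The moduli are pairwise coprime; N = 211·31·199·73 = 95021107.
N/211 = 450337; 450337 ≡ 63 (mod 211); 63·67 ≡ 1, so inverse 67.
N/31 = 3065197; 3065197 ≡ 10 (mod 31); 10·28 ≡ 1, so inverse 28.
N/199 = 477493; 477493 ≡ 92 (mod 199); 92·106 ≡ 1, so inverse 106.
N/73 = 1301659; 1301659 ≡ 69 (mod 73); 69·18 ≡ 1, so inverse 18.
k ≡ 117·450337·67 + 16·3065197·28 + 44·477493·106 + 52·1301659·18 = 8348780175.
8348780175 mod 95021107 = 81943866.

81943866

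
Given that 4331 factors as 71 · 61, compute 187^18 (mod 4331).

1156

Mod 71: 187 ≡ 45; 45^18 ≡ 20 (mod 71).
Mod 61: 187 ≡ 4; 4^18 ≡ 58 (mod 61).
Combine by CRT: x ≡ 20 (mod 71), x ≡ 58 (mod 61) ⇒ x ≡ 1156 (mod 4331).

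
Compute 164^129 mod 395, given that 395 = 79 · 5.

Mod 79: 164 ≡ 6; by Fermat, exponent reduces to 129 mod 78 = 51; 6^51 ≡ 17 (mod 79).
Mod 5: 164 ≡ 4; by Fermat, exponent reduces to 129 mod 4 = 1; 4^1 ≡ 4 (mod 5).
Combine by CRT: x ≡ 17 (mod 79), x ≡ 4 (mod 5) ⇒ x ≡ 254 (mod 395).

254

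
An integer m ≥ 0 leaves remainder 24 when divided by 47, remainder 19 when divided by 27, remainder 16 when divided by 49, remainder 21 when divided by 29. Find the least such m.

Combine the congruences pairwise.
From m ≡ 24 (mod 47) write m = 24 + 47t. Substituting into m ≡ 19 (mod 27) gives 47t ≡ 22 (mod 27), and since 20⁻¹ ≡ 23 (mod 27), t ≡ 20. Hence m ≡ 24 + 47·20 = 964 (mod 1269).
From m ≡ 964 (mod 1269) write m = 964 + 1269t. Substituting into m ≡ 16 (mod 49) gives 1269t ≡ 32 (mod 49), and since 44⁻¹ ≡ 39 (mod 49), t ≡ 23. Hence m ≡ 964 + 1269·23 = 30151 (mod 62181).
From m ≡ 30151 (mod 62181) write m = 30151 + 62181t. Substituting into m ≡ 21 (mod 29) gives 62181t ≡ 1 (mod 29), and since 5⁻¹ ≡ 6 (mod 29), t ≡ 6. Hence m ≡ 30151 + 62181·6 = 403237 (mod 1803249).

403237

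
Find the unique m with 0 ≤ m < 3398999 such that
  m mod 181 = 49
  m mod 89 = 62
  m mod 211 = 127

2390335

The moduli are pairwise coprime; N = 181·89·211 = 3398999.
N/181 = 18779; 18779 ≡ 136 (mod 181); 136·4 ≡ 1, so inverse 4.
N/89 = 38191; 38191 ≡ 10 (mod 89); 10·9 ≡ 1, so inverse 9.
N/211 = 16109; 16109 ≡ 73 (mod 211); 73·185 ≡ 1, so inverse 185.
m ≡ 49·18779·4 + 62·38191·9 + 127·16109·185 = 403472217.
403472217 mod 3398999 = 2390335.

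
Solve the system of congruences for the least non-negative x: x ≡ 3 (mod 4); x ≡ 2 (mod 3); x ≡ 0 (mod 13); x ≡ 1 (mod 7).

1079

The moduli are pairwise coprime; N = 4·3·13·7 = 1092.
N/4 = 273; 273 ≡ 1 (mod 4), inverse 1.
N/3 = 364; 364 ≡ 1 (mod 3), inverse 1.
N/13 = 84; 84 ≡ 6 (mod 13); 6·11 ≡ 1, so inverse 11.
N/7 = 156; 156 ≡ 2 (mod 7); 2·4 ≡ 1, so inverse 4.
x ≡ 3·273·1 + 2·364·1 + 0·84·11 + 1·156·4 = 2171.
2171 mod 1092 = 1079.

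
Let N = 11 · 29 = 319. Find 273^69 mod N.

302

Mod 11: 273 ≡ 9; by Fermat, exponent reduces to 69 mod 10 = 9; 9^9 ≡ 5 (mod 11).
Mod 29: 273 ≡ 12; by Fermat, exponent reduces to 69 mod 28 = 13; 12^13 ≡ 12 (mod 29).
Combine by CRT: x ≡ 5 (mod 11), x ≡ 12 (mod 29) ⇒ x ≡ 302 (mod 319).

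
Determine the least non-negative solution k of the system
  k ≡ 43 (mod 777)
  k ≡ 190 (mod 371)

28015

gcd(777, 371) = 7 and 7 | (190 − 43), so the pair is consistent; merging gives k ≡ 28015 (mod 41181), where 41181 = lcm(777, 371).
The solution is unique modulo lcm(777, 371) = 41181.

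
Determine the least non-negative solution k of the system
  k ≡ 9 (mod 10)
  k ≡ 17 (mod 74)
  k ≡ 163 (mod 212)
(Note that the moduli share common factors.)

gcd(10, 74) = 2 and 2 | (17 − 9), so the pair is consistent; merging gives k ≡ 239 (mod 370), where 370 = lcm(10, 74).
gcd(370, 212) = 2 and 2 | (163 − 239), so the pair is consistent; merging gives k ≡ 28359 (mod 39220), where 39220 = lcm(370, 212).
The solution is unique modulo lcm(10, 74, 212) = 39220.

28359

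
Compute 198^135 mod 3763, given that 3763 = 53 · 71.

1517

Mod 53: 198 ≡ 39; by Fermat, exponent reduces to 135 mod 52 = 31; 39^31 ≡ 33 (mod 53).
Mod 71: 198 ≡ 56; by Fermat, exponent reduces to 135 mod 70 = 65; 56^65 ≡ 26 (mod 71).
Combine by CRT: x ≡ 33 (mod 53), x ≡ 26 (mod 71) ⇒ x ≡ 1517 (mod 3763).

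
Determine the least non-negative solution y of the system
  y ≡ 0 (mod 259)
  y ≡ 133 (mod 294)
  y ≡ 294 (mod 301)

gcd(259, 294) = 7 and 7 | (133 − 0), so the pair is consistent; merging gives y ≡ 3367 (mod 10878), where 10878 = lcm(259, 294).
gcd(10878, 301) = 7 and 7 | (294 − 3367), so the pair is consistent; merging gives y ≡ 220927 (mod 467754), where 467754 = lcm(10878, 301).
The solution is unique modulo lcm(259, 294, 301) = 467754.

220927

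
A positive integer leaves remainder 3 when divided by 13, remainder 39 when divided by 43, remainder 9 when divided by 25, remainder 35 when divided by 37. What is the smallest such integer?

347909

From x ≡ 3 (mod 13) write x = 3 + 13t. Substituting into x ≡ 39 (mod 43) gives 13t ≡ 36 (mod 43), and since 13⁻¹ ≡ 10 (mod 43), t ≡ 16. Hence x ≡ 3 + 13·16 = 211 (mod 559).
From x ≡ 211 (mod 559) write x = 211 + 559t. Substituting into x ≡ 9 (mod 25) gives 559t ≡ 23 (mod 25), and since 9⁻¹ ≡ 14 (mod 25), t ≡ 22. Hence x ≡ 211 + 559·22 = 12509 (mod 13975).
From x ≡ 12509 (mod 13975) write x = 12509 + 13975t. Substituting into x ≡ 35 (mod 37) gives 13975t ≡ 32 (mod 37), and since 26⁻¹ ≡ 10 (mod 37), t ≡ 24. Hence x ≡ 12509 + 13975·24 = 347909 (mod 517075).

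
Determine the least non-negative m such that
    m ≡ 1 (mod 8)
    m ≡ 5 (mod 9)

Combine the congruences pairwise.
From m ≡ 1 (mod 8) write m = 1 + 8t. Substituting into m ≡ 5 (mod 9) gives 8t ≡ 4 (mod 9), and since 8⁻¹ ≡ 8 (mod 9), t ≡ 5. Hence m ≡ 1 + 8·5 = 41 (mod 72).

41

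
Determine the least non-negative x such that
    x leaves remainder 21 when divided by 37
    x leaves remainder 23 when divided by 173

Combine the congruences pairwise.
From x ≡ 21 (mod 37) write x = 21 + 37t. Substituting into x ≡ 23 (mod 173) gives 37t ≡ 2 (mod 173), and since 37⁻¹ ≡ 159 (mod 173), t ≡ 145. Hence x ≡ 21 + 37·145 = 5386 (mod 6401).

5386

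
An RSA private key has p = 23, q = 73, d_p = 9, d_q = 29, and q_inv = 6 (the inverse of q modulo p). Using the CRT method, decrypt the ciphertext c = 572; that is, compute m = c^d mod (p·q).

m₁ = c^(d_p) mod p: c ≡ 20 (mod 23), and 20^9 mod 23 = 5.
m₂ = c^(d_q) mod q: c ≡ 61 (mod 73), and 61^29 mod 73 = 54.
h = q_inv·(m₁ − m₂) mod p = 6·(5 − 54) mod 23 = 5.
m = m₂ + h·q = 54 + 5·73 = 419.

419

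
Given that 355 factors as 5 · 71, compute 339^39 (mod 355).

139

Mod 5: 339 ≡ 4; by Fermat, exponent reduces to 39 mod 4 = 3; 4^3 ≡ 4 (mod 5).
Mod 71: 339 ≡ 55; 55^39 ≡ 68 (mod 71).
Combine by CRT: x ≡ 4 (mod 5), x ≡ 68 (mod 71) ⇒ x ≡ 139 (mod 355).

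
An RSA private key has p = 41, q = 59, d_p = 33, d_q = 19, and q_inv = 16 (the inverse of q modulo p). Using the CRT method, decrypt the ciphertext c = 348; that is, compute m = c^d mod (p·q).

m₁ = c^(d_p) mod p: c ≡ 20 (mod 41), and 20^33 mod 41 = 36.
m₂ = c^(d_q) mod q: c ≡ 53 (mod 59), and 53^19 mod 59 = 25.
h = q_inv·(m₁ − m₂) mod p = 16·(36 − 25) mod 41 = 12.
m = m₂ + h·q = 25 + 12·59 = 733.

733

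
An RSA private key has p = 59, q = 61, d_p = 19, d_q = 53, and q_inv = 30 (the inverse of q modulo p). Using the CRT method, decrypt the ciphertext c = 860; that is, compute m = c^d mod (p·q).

2902

m₁ = c^(d_p) mod p: c ≡ 34 (mod 59), and 34^19 mod 59 = 11.
m₂ = c^(d_q) mod q: c ≡ 6 (mod 61), and 6^53 mod 61 = 35.
h = q_inv·(m₁ − m₂) mod p = 30·(11 − 35) mod 59 = 47.
m = m₂ + h·q = 35 + 47·61 = 2902.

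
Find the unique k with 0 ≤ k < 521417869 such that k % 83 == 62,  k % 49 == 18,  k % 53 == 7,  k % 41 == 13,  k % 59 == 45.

The moduli are pairwise coprime; N = 83·49·53·41·59 = 521417869.
N/83 = 6282143; 6282143 ≡ 39 (mod 83); 39·66 ≡ 1, so inverse 66.
N/49 = 10641181; 10641181 ≡ 47 (mod 49); 47·24 ≡ 1, so inverse 24.
N/53 = 9838073; 9838073 ≡ 1 (mod 53), inverse 1.
N/41 = 12717509; 12717509 ≡ 6 (mod 41); 6·7 ≡ 1, so inverse 7.
N/59 = 8837591; 8837591 ≡ 40 (mod 59); 40·31 ≡ 1, so inverse 31.
k ≡ 62·6282143·66 + 18·10641181·24 + 7·9838073·1 + 13·12717509·7 + 45·8837591·31 = 43858118623.
43858118623 mod 521417869 = 59017627.

59017627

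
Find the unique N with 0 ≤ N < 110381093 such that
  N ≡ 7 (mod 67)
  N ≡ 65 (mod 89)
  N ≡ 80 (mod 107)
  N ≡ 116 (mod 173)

Combine the congruences pairwise.
From N ≡ 7 (mod 67) write N = 7 + 67t. Substituting into N ≡ 65 (mod 89) gives 67t ≡ 58 (mod 89), and since 67⁻¹ ≡ 4 (mod 89), t ≡ 54. Hence N ≡ 7 + 67·54 = 3625 (mod 5963).
From N ≡ 3625 (mod 5963) write N = 3625 + 5963t. Substituting into N ≡ 80 (mod 107) gives 5963t ≡ 93 (mod 107), and since 78⁻¹ ≡ 59 (mod 107), t ≡ 30. Hence N ≡ 3625 + 5963·30 = 182515 (mod 638041).
From N ≡ 182515 (mod 638041) write N = 182515 + 638041t. Substituting into N ≡ 116 (mod 173) gives 638041t ≡ 116 (mod 173), and since 17⁻¹ ≡ 112 (mod 173), t ≡ 17. Hence N ≡ 182515 + 638041·17 = 11029212 (mod 110381093).

11029212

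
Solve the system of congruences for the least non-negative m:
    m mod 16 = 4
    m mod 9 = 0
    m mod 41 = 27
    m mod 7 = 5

9252

The moduli are pairwise coprime; N = 16·9·41·7 = 41328.
N/16 = 2583; 2583 ≡ 7 (mod 16); 7·7 ≡ 1, so inverse 7.
N/9 = 4592; 4592 ≡ 2 (mod 9); 2·5 ≡ 1, so inverse 5.
N/41 = 1008; 1008 ≡ 24 (mod 41); 24·12 ≡ 1, so inverse 12.
N/7 = 5904; 5904 ≡ 3 (mod 7); 3·5 ≡ 1, so inverse 5.
m ≡ 4·2583·7 + 0·4592·5 + 27·1008·12 + 5·5904·5 = 546516.
546516 mod 41328 = 9252.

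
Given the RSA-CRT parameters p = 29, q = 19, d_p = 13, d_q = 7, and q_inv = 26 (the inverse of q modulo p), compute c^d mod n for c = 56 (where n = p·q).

m₁ = c^(d_p) mod p: c ≡ 27 (mod 29), and 27^13 mod 29 = 15.
m₂ = c^(d_q) mod q: c ≡ 18 (mod 19), and 18^7 mod 19 = 18.
h = q_inv·(m₁ − m₂) mod p = 26·(15 − 18) mod 29 = 9.
m = m₂ + h·q = 18 + 9·19 = 189.

189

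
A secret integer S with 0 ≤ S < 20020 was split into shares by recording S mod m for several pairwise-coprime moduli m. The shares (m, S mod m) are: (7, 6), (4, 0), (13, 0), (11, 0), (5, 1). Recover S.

The moduli are pairwise coprime; N = 7·4·13·11·5 = 20020.
N/7 = 2860; 2860 ≡ 4 (mod 7); 4·2 ≡ 1, so inverse 2.
N/4 = 5005; 5005 ≡ 1 (mod 4), inverse 1.
N/13 = 1540; 1540 ≡ 6 (mod 13); 6·11 ≡ 1, so inverse 11.
N/11 = 1820; 1820 ≡ 5 (mod 11); 5·9 ≡ 1, so inverse 9.
N/5 = 4004; 4004 ≡ 4 (mod 5); 4·4 ≡ 1, so inverse 4.
S ≡ 6·2860·2 + 0·5005·1 + 0·1540·11 + 0·1820·9 + 1·4004·4 = 50336.
50336 mod 20020 = 10296.

10296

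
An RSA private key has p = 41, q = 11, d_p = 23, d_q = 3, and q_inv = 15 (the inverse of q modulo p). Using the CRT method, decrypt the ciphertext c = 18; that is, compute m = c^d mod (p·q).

m₁ = c^(d_p) mod p: c ≡ 18 (mod 41), and 18^23 mod 41 = 10.
m₂ = c^(d_q) mod q: c ≡ 7 (mod 11), and 7^3 mod 11 = 2.
h = q_inv·(m₁ − m₂) mod p = 15·(10 − 2) mod 41 = 38.
m = m₂ + h·q = 2 + 38·11 = 420.

420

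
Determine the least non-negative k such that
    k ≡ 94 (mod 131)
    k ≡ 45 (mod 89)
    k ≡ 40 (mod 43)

The moduli are pairwise coprime; N = 131·89·43 = 501337.
N/131 = 3827; 3827 ≡ 28 (mod 131); 28·117 ≡ 1, so inverse 117.
N/89 = 5633; 5633 ≡ 26 (mod 89); 26·24 ≡ 1, so inverse 24.
N/43 = 11659; 11659 ≡ 6 (mod 43); 6·36 ≡ 1, so inverse 36.
k ≡ 94·3827·117 + 45·5633·24 + 40·11659·36 = 64961946.
64961946 mod 501337 = 289473.

289473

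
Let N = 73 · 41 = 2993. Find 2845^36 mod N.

877

Mod 73: 2845 ≡ 71; 71^36 ≡ 1 (mod 73).
Mod 41: 2845 ≡ 16; 16^36 ≡ 16 (mod 41).
Combine by CRT: x ≡ 1 (mod 73), x ≡ 16 (mod 41) ⇒ x ≡ 877 (mod 2993).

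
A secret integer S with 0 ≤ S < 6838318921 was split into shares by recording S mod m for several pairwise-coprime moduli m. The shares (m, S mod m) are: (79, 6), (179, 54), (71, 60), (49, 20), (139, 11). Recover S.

From S ≡ 6 (mod 79) write S = 6 + 79t. Substituting into S ≡ 54 (mod 179) gives 79t ≡ 48 (mod 179), and since 79⁻¹ ≡ 34 (mod 179), t ≡ 21. Hence S ≡ 6 + 79·21 = 1665 (mod 14141).
From S ≡ 1665 (mod 14141) write S = 1665 + 14141t. Substituting into S ≡ 60 (mod 71) gives 14141t ≡ 28 (mod 71), and since 12⁻¹ ≡ 6 (mod 71), t ≡ 26. Hence S ≡ 1665 + 14141·26 = 369331 (mod 1004011).
From S ≡ 369331 (mod 1004011) write S = 369331 + 1004011t. Substituting into S ≡ 20 (mod 49) gives 1004011t ≡ 2 (mod 49), and since 1⁻¹ ≡ 1 (mod 49), t ≡ 2. Hence S ≡ 369331 + 1004011·2 = 2377353 (mod 49196539).
From S ≡ 2377353 (mod 49196539) write S = 2377353 + 49196539t. Substituting into S ≡ 11 (mod 139) gives 49196539t ≡ 114 (mod 139), and since 130⁻¹ ≡ 108 (mod 139), t ≡ 80. Hence S ≡ 2377353 + 49196539·80 = 3938100473 (mod 6838318921).

3938100473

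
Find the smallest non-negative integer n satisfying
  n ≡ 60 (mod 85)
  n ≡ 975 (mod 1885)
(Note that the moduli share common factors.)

gcd(85, 1885) = 5 and 5 | (975 − 60), so the pair is consistent; merging gives n ≡ 14170 (mod 32045), where 32045 = lcm(85, 1885).
The solution is unique modulo lcm(85, 1885) = 32045.

14170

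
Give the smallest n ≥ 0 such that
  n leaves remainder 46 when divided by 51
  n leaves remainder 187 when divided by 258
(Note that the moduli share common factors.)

1219

Combine the congruences pairwise.
gcd(51, 258) = 3 and 3 | (187 − 46), so the pair is consistent; merging gives n ≡ 1219 (mod 4386), where 4386 = lcm(51, 258).
The solution is unique modulo lcm(51, 258) = 4386.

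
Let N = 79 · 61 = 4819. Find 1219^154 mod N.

3051

Mod 79: 1219 ≡ 34; by Fermat, exponent reduces to 154 mod 78 = 76; 34^76 ≡ 49 (mod 79).
Mod 61: 1219 ≡ 60; by Fermat, exponent reduces to 154 mod 60 = 34; 60^34 ≡ 1 (mod 61).
Combine by CRT: x ≡ 49 (mod 79), x ≡ 1 (mod 61) ⇒ x ≡ 3051 (mod 4819).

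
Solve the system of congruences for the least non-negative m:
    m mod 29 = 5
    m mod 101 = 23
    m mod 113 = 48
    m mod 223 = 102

From m ≡ 5 (mod 29) write m = 5 + 29t. Substituting into m ≡ 23 (mod 101) gives 29t ≡ 18 (mod 101), and since 29⁻¹ ≡ 7 (mod 101), t ≡ 25. Hence m ≡ 5 + 29·25 = 730 (mod 2929).
From m ≡ 730 (mod 2929) write m = 730 + 2929t. Substituting into m ≡ 48 (mod 113) gives 2929t ≡ 109 (mod 113), and since 104⁻¹ ≡ 25 (mod 113), t ≡ 13. Hence m ≡ 730 + 2929·13 = 38807 (mod 330977).
From m ≡ 38807 (mod 330977) write m = 38807 + 330977t. Substituting into m ≡ 102 (mod 223) gives 330977t ≡ 97 (mod 223), and since 45⁻¹ ≡ 114 (mod 223), t ≡ 131. Hence m ≡ 38807 + 330977·131 = 43396794 (mod 73807871).

43396794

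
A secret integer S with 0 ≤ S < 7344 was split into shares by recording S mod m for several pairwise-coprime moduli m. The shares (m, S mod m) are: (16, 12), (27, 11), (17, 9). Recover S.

The moduli are pairwise coprime; N = 16·27·17 = 7344.
N/16 = 459; 459 ≡ 11 (mod 16); 11·3 ≡ 1, so inverse 3.
N/27 = 272; 272 ≡ 2 (mod 27); 2·14 ≡ 1, so inverse 14.
N/17 = 432; 432 ≡ 7 (mod 17); 7·5 ≡ 1, so inverse 5.
S ≡ 12·459·3 + 11·272·14 + 9·432·5 = 77852.
77852 mod 7344 = 4412.

4412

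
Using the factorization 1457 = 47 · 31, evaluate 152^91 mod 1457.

Mod 47: 152 ≡ 11; by Fermat, exponent reduces to 91 mod 46 = 45; 11^45 ≡ 30 (mod 47).
Mod 31: 152 ≡ 28; by Fermat, exponent reduces to 91 mod 30 = 1; 28^1 ≡ 28 (mod 31).
Combine by CRT: x ≡ 30 (mod 47), x ≡ 28 (mod 31) ⇒ x ≡ 1299 (mod 1457).

1299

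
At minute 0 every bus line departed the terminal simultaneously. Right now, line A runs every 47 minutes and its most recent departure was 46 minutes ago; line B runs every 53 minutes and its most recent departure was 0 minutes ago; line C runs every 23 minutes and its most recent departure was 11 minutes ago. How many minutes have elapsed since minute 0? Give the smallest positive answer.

From t ≡ 46 (mod 47) write t = 46 + 47s. Substituting into t ≡ 0 (mod 53) gives 47s ≡ 7 (mod 53), and since 47⁻¹ ≡ 44 (mod 53), s ≡ 43. Hence t ≡ 46 + 47·43 = 2067 (mod 2491).
From t ≡ 2067 (mod 2491) write t = 2067 + 2491s. Substituting into t ≡ 11 (mod 23) gives 2491s ≡ 14 (mod 23), and since 7⁻¹ ≡ 10 (mod 23), s ≡ 2. Hence t ≡ 2067 + 2491·2 = 7049 (mod 57293).

7049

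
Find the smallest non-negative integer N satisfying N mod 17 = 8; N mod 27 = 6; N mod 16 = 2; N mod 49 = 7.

42882

From N ≡ 8 (mod 17) write N = 8 + 17t. Substituting into N ≡ 6 (mod 27) gives 17t ≡ 25 (mod 27), and since 17⁻¹ ≡ 8 (mod 27), t ≡ 11. Hence N ≡ 8 + 17·11 = 195 (mod 459).
From N ≡ 195 (mod 459) write N = 195 + 459t. Substituting into N ≡ 2 (mod 16) gives 459t ≡ 15 (mod 16), and since 11⁻¹ ≡ 3 (mod 16), t ≡ 13. Hence N ≡ 195 + 459·13 = 6162 (mod 7344).
From N ≡ 6162 (mod 7344) write N = 6162 + 7344t. Substituting into N ≡ 7 (mod 49) gives 7344t ≡ 19 (mod 49), and since 43⁻¹ ≡ 8 (mod 49), t ≡ 5. Hence N ≡ 6162 + 7344·5 = 42882 (mod 359856).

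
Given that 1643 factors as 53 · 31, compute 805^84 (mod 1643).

1427

Mod 53: 805 ≡ 10; by Fermat, exponent reduces to 84 mod 52 = 32; 10^32 ≡ 49 (mod 53).
Mod 31: 805 ≡ 30; by Fermat, exponent reduces to 84 mod 30 = 24; 30^24 ≡ 1 (mod 31).
Combine by CRT: x ≡ 49 (mod 53), x ≡ 1 (mod 31) ⇒ x ≡ 1427 (mod 1643).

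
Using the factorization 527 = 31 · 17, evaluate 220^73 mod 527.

458

Mod 31: 220 ≡ 3; by Fermat, exponent reduces to 73 mod 30 = 13; 3^13 ≡ 24 (mod 31).
Mod 17: 220 ≡ 16; by Fermat, exponent reduces to 73 mod 16 = 9; 16^9 ≡ 16 (mod 17).
Combine by CRT: x ≡ 24 (mod 31), x ≡ 16 (mod 17) ⇒ x ≡ 458 (mod 527).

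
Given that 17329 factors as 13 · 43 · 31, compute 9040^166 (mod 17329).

Mod 13: 9040 ≡ 5; by Fermat, exponent reduces to 166 mod 12 = 10; 5^10 ≡ 12 (mod 13).
Mod 43: 9040 ≡ 10; by Fermat, exponent reduces to 166 mod 42 = 40; 10^40 ≡ 40 (mod 43).
Mod 31: 9040 ≡ 19; by Fermat, exponent reduces to 166 mod 30 = 16; 19^16 ≡ 19 (mod 31).
Combine by CRT: x ≡ 12 (mod 13), x ≡ 40 (mod 43), x ≡ 19 (mod 31) ⇒ x ≡ 298 (mod 17329).

298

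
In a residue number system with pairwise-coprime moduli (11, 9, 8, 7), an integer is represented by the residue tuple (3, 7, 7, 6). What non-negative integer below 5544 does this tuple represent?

Combine the congruences pairwise.
From x ≡ 3 (mod 11) write x = 3 + 11t. Substituting into x ≡ 7 (mod 9) gives 11t ≡ 4 (mod 9), and since 2⁻¹ ≡ 5 (mod 9), t ≡ 2. Hence x ≡ 3 + 11·2 = 25 (mod 99).
From x ≡ 25 (mod 99) write x = 25 + 99t. Substituting into x ≡ 7 (mod 8) gives 99t ≡ 6 (mod 8), and since 3⁻¹ ≡ 3 (mod 8), t ≡ 2. Hence x ≡ 25 + 99·2 = 223 (mod 792).
From x ≡ 223 (mod 792) write x = 223 + 792t. Substituting into x ≡ 6 (mod 7) gives 792t ≡ 0 (mod 7), and since 1⁻¹ ≡ 1 (mod 7), t ≡ 0. Hence x ≡ 223 + 792·0 = 223 (mod 5544).

223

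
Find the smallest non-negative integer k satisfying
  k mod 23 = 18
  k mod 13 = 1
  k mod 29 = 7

8620

The moduli are pairwise coprime; N = 23·13·29 = 8671.
N/23 = 377; 377 ≡ 9 (mod 23); 9·18 ≡ 1, so inverse 18.
N/13 = 667; 667 ≡ 4 (mod 13); 4·10 ≡ 1, so inverse 10.
N/29 = 299; 299 ≡ 9 (mod 29); 9·13 ≡ 1, so inverse 13.
k ≡ 18·377·18 + 1·667·10 + 7·299·13 = 156027.
156027 mod 8671 = 8620.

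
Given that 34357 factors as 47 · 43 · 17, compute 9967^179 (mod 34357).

Mod 47: 9967 ≡ 3; by Fermat, exponent reduces to 179 mod 46 = 41; 3^41 ≡ 6 (mod 47).
Mod 43: 9967 ≡ 34; by Fermat, exponent reduces to 179 mod 42 = 11; 34^11 ≡ 3 (mod 43).
Mod 17: 9967 ≡ 5; by Fermat, exponent reduces to 179 mod 16 = 3; 5^3 ≡ 6 (mod 17).
Combine by CRT: x ≡ 6 (mod 47), x ≡ 3 (mod 43), x ≡ 6 (mod 17) ⇒ x ≡ 28770 (mod 34357).

28770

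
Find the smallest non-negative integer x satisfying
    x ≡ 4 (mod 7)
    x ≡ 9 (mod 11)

53

From x ≡ 4 (mod 7) write x = 4 + 7t. Substituting into x ≡ 9 (mod 11) gives 7t ≡ 5 (mod 11), and since 7⁻¹ ≡ 8 (mod 11), t ≡ 7. Hence x ≡ 4 + 7·7 = 53 (mod 77).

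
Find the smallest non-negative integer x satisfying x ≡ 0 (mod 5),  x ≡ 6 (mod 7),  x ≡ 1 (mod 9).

55

Combine the congruences pairwise.
From x ≡ 0 (mod 5) write x = 0 + 5t. Substituting into x ≡ 6 (mod 7) gives 5t ≡ 6 (mod 7), and since 5⁻¹ ≡ 3 (mod 7), t ≡ 4. Hence x ≡ 0 + 5·4 = 20 (mod 35).
From x ≡ 20 (mod 35) write x = 20 + 35t. Substituting into x ≡ 1 (mod 9) gives 35t ≡ 8 (mod 9), and since 8⁻¹ ≡ 8 (mod 9), t ≡ 1. Hence x ≡ 20 + 35·1 = 55 (mod 315).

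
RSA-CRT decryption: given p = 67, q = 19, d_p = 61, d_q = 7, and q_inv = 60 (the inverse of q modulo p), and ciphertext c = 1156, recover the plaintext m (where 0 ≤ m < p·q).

m₁ = c^(d_p) mod p: c ≡ 17 (mod 67), and 17^61 mod 67 = 19.
m₂ = c^(d_q) mod q: c ≡ 16 (mod 19), and 16^7 mod 19 = 17.
h = q_inv·(m₁ − m₂) mod p = 60·(19 − 17) mod 67 = 53.
m = m₂ + h·q = 17 + 53·19 = 1024.

1024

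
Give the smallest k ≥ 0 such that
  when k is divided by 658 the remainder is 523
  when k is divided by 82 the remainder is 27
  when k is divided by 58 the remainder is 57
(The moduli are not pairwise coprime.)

322943

gcd(658, 82) = 2 and 2 | (27 − 523), so the pair is consistent; merging gives k ≡ 26185 (mod 26978), where 26978 = lcm(658, 82).
gcd(26978, 58) = 2 and 2 | (57 − 26185), so the pair is consistent; merging gives k ≡ 322943 (mod 782362), where 782362 = lcm(26978, 58).
The solution is unique modulo lcm(658, 82, 58) = 782362.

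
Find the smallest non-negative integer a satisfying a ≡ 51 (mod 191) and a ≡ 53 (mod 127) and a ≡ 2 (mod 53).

631497

From a ≡ 51 (mod 191) write a = 51 + 191t. Substituting into a ≡ 53 (mod 127) gives 191t ≡ 2 (mod 127), and since 64⁻¹ ≡ 2 (mod 127), t ≡ 4. Hence a ≡ 51 + 191·4 = 815 (mod 24257).
From a ≡ 815 (mod 24257) write a = 815 + 24257t. Substituting into a ≡ 2 (mod 53) gives 24257t ≡ 35 (mod 53), and since 36⁻¹ ≡ 28 (mod 53), t ≡ 26. Hence a ≡ 815 + 24257·26 = 631497 (mod 1285621).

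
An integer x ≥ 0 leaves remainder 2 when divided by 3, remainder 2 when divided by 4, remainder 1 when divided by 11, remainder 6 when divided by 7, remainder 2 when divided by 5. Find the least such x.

The moduli are pairwise coprime; N = 3·4·11·7·5 = 4620.
N/3 = 1540; 1540 ≡ 1 (mod 3), inverse 1.
N/4 = 1155; 1155 ≡ 3 (mod 4); 3·3 ≡ 1, so inverse 3.
N/11 = 420; 420 ≡ 2 (mod 11); 2·6 ≡ 1, so inverse 6.
N/7 = 660; 660 ≡ 2 (mod 7); 2·4 ≡ 1, so inverse 4.
N/5 = 924; 924 ≡ 4 (mod 5); 4·4 ≡ 1, so inverse 4.
x ≡ 2·1540·1 + 2·1155·3 + 1·420·6 + 6·660·4 + 2·924·4 = 35762.
35762 mod 4620 = 3422.

3422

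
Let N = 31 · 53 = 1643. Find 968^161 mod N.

1570

Mod 31: 968 ≡ 7; by Fermat, exponent reduces to 161 mod 30 = 11; 7^11 ≡ 20 (mod 31).
Mod 53: 968 ≡ 14; by Fermat, exponent reduces to 161 mod 52 = 5; 14^5 ≡ 33 (mod 53).
Combine by CRT: x ≡ 20 (mod 31), x ≡ 33 (mod 53) ⇒ x ≡ 1570 (mod 1643).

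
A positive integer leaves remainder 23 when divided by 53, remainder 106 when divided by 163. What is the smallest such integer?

3203

From m ≡ 23 (mod 53) write m = 23 + 53t. Substituting into m ≡ 106 (mod 163) gives 53t ≡ 83 (mod 163), and since 53⁻¹ ≡ 40 (mod 163), t ≡ 60. Hence m ≡ 23 + 53·60 = 3203 (mod 8639).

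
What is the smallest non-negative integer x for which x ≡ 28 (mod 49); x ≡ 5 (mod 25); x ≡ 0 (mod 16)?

The moduli are pairwise coprime; N = 49·25·16 = 19600.
N/49 = 400; 400 ≡ 8 (mod 49); 8·43 ≡ 1, so inverse 43.
N/25 = 784; 784 ≡ 9 (mod 25); 9·14 ≡ 1, so inverse 14.
N/16 = 1225; 1225 ≡ 9 (mod 16); 9·9 ≡ 1, so inverse 9.
x ≡ 28·400·43 + 5·784·14 + 0·1225·9 = 536480.
536480 mod 19600 = 7280.

7280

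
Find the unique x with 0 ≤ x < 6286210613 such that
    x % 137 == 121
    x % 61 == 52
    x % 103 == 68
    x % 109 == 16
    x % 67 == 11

3944667288

From x ≡ 121 (mod 137) write x = 121 + 137t. Substituting into x ≡ 52 (mod 61) gives 137t ≡ 53 (mod 61), and since 15⁻¹ ≡ 57 (mod 61), t ≡ 32. Hence x ≡ 121 + 137·32 = 4505 (mod 8357).
From x ≡ 4505 (mod 8357) write x = 4505 + 8357t. Substituting into x ≡ 68 (mod 103) gives 8357t ≡ 95 (mod 103), and since 14⁻¹ ≡ 81 (mod 103), t ≡ 73. Hence x ≡ 4505 + 8357·73 = 614566 (mod 860771).
From x ≡ 614566 (mod 860771) write x = 614566 + 860771t. Substituting into x ≡ 16 (mod 109) gives 860771t ≡ 101 (mod 109), and since 107⁻¹ ≡ 54 (mod 109), t ≡ 4. Hence x ≡ 614566 + 860771·4 = 4057650 (mod 93824039).
From x ≡ 4057650 (mod 93824039) write x = 4057650 + 93824039t. Substituting into x ≡ 11 (mod 67) gives 93824039t ≡ 15 (mod 67), and since 53⁻¹ ≡ 43 (mod 67), t ≡ 42. Hence x ≡ 4057650 + 93824039·42 = 3944667288 (mod 6286210613).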